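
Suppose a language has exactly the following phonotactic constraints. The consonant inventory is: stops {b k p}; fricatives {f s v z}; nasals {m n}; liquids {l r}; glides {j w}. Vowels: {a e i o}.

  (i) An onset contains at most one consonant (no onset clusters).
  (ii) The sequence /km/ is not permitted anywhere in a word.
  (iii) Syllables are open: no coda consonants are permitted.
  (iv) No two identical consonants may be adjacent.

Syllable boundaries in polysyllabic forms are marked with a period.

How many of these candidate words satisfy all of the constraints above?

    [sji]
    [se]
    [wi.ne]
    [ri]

[sji] — violates constraint (i): syllable 1 onset /sj/ has 2 consonants (> 1) → not permitted
[se] — σ1 onset /s/, coda /∅/ ok → permitted
[wi.ne] — σ1 onset /w/, coda /∅/ ok; σ2 onset /n/, coda /∅/ ok → permitted
[ri] — σ1 onset /r/, coda /∅/ ok → permitted
Permitted: [se], [wi.ne], [ri] → 3.

3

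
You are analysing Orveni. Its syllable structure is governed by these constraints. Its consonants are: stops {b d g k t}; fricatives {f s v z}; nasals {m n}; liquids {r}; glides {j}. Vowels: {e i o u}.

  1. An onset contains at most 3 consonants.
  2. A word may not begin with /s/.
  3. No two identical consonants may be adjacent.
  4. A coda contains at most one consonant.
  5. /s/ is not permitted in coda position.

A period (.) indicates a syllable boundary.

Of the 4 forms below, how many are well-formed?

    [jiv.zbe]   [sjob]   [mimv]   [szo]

[jiv.zbe] — σ1 onset /j/, coda /v/ ok; σ2 onset /zb/ (2C), coda /∅/ ok → well-formed
[sjob] — violates constraint 2: word begins with /s/ → ill-formed
[mimv] — violates constraint 4: syllable 1 coda /mv/ has 2 consonants (> 1) → ill-formed
[szo] — violates constraint 2: word begins with /s/ → ill-formed
Well-formed: [jiv.zbe] → 1.

1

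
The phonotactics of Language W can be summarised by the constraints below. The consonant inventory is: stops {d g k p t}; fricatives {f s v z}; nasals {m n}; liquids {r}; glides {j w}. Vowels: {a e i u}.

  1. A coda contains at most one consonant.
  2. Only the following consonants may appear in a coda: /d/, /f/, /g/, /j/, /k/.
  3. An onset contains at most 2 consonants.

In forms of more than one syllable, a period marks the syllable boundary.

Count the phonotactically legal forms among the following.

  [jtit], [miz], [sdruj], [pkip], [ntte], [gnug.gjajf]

[jtit] — violates constraint 2: syllable 1 coda contains /t/, which is not a licensed coda consonant → phonotactically illegal
[miz] — violates constraint 2: syllable 1 coda contains /z/, which is not a licensed coda consonant → phonotactically illegal
[sdruj] — violates constraint 3: syllable 1 onset /sdr/ has 3 consonants (> 2) → phonotactically illegal
[pkip] — violates constraint 2: syllable 1 coda contains /p/, which is not a licensed coda consonant → phonotactically illegal
[ntte] — violates constraint 3: syllable 1 onset /ntt/ has 3 consonants (> 2) → phonotactically illegal
[gnug.gjajf] — violates constraint 1: syllable 2 coda /jf/ has 2 consonants (> 1) → phonotactically illegal
No form is phonotactically legal → 0.

0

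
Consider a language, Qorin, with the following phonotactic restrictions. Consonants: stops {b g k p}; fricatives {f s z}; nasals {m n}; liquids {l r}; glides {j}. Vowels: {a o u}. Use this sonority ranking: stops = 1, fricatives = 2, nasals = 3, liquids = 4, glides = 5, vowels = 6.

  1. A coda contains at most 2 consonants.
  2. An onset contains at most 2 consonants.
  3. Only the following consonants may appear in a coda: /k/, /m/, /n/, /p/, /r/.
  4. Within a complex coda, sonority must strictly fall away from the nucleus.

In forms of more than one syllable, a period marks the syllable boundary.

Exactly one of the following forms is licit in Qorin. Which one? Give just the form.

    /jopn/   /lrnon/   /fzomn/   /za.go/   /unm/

/jopn/ — violates constraint 4: syllable 1 coda /pn/: /p/ (stop, 1) → /n/ (nasal, 3) does not fall → illicit
/lrnon/ — violates constraint 2: syllable 1 onset /lrn/ has 3 consonants (> 2) → illicit
/fzomn/ — violates constraint 4: syllable 1 coda /mn/: /m/ (nasal, 3) → /n/ (nasal, 3) does not fall → illicit
/za.go/ — σ1 onset /z/, coda /∅/ ok; σ2 onset /g/, coda /∅/ ok → licit
/unm/ — violates constraint 4: syllable 1 coda /nm/: /n/ (nasal, 3) → /m/ (nasal, 3) does not fall → illicit

/za.go/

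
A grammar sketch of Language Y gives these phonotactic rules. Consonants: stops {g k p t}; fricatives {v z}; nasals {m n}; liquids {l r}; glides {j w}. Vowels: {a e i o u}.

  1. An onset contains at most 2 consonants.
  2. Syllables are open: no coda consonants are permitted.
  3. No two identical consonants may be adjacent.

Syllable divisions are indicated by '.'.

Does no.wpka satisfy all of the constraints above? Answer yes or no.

no.wpka — violates constraint 1: syllable 2 onset /wpk/ has 3 consonants (> 2) → ill-formed

no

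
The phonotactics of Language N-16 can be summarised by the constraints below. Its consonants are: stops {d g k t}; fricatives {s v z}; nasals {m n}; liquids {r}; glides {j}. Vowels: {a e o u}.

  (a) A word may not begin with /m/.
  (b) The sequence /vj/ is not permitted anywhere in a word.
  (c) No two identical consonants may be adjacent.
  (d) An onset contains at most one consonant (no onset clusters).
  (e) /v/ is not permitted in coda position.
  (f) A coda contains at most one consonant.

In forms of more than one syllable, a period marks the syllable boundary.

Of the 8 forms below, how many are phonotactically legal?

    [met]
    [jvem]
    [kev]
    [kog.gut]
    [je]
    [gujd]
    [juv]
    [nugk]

1

[met] — violates constraint (a): word begins with /m/ → phonotactically illegal
[jvem] — violates constraint (d): syllable 1 onset /jv/ has 2 consonants (> 1) → phonotactically illegal
[kev] — violates constraint (e): syllable 1 coda contains /v/ → phonotactically illegal
[kog.gut] — violates constraint (c): adjacent identical consonants /gg/ → phonotactically illegal
[je] — σ1 onset /j/, coda /∅/ ok → phonotactically legal
[gujd] — violates constraint (f): syllable 1 coda /jd/ has 2 consonants (> 1) → phonotactically illegal
[juv] — violates constraint (e): syllable 1 coda contains /v/ → phonotactically illegal
[nugk] — violates constraint (f): syllable 1 coda /gk/ has 2 consonants (> 1) → phonotactically illegal
Phonotactically legal: [je] → 1.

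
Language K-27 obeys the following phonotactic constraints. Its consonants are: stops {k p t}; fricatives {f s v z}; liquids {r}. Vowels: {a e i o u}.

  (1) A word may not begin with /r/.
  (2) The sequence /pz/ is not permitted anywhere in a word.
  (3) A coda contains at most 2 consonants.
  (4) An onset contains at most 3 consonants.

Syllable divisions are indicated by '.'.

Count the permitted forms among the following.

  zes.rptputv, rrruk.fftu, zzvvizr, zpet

1

zes.rptputv — violates constraint 4: syllable 2 onset /rptp/ has 4 consonants (> 3) → not permitted
rrruk.fftu — violates constraint 1: word begins with /r/ → not permitted
zzvvizr — violates constraint 4: syllable 1 onset /zzvv/ has 4 consonants (> 3) → not permitted
zpet — σ1 onset /zp/ (2C), coda /t/ ok → permitted
Permitted: zpet → 1.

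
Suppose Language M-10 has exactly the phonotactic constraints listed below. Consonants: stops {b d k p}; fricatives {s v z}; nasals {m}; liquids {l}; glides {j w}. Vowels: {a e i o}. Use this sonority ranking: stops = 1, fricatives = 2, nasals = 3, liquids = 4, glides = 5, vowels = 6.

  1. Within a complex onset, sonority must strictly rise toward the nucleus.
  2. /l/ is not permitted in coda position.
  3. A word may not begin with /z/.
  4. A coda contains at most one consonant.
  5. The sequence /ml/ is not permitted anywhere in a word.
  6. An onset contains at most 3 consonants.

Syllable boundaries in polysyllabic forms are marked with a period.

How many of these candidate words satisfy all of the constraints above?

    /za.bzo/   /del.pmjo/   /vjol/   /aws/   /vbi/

/za.bzo/ — violates constraint 3: word begins with /z/ → illicit
/del.pmjo/ — violates constraint 2: syllable 1 coda contains /l/ → illicit
/vjol/ — violates constraint 2: syllable 1 coda contains /l/ → illicit
/aws/ — violates constraint 4: syllable 1 coda /ws/ has 2 consonants (> 1) → illicit
/vbi/ — violates constraint 1: syllable 1 onset /vb/: /v/ (fricative, 2) → /b/ (stop, 1) does not rise → illicit
No form is licit → 0.

0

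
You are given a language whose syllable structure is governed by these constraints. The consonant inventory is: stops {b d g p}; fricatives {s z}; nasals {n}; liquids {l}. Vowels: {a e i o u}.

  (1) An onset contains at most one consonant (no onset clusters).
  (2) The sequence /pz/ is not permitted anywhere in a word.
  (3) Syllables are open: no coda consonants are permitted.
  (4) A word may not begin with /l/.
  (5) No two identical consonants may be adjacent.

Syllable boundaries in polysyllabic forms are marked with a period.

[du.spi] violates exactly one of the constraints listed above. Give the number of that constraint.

1

[du.spi]: syllable 2 onset /sp/ has 2 consonants (> 1).
This is a violation of constraint 1: "An onset contains at most one consonant (no onset clusters)."
The remaining constraints (2, 3, 4, 5) are satisfied.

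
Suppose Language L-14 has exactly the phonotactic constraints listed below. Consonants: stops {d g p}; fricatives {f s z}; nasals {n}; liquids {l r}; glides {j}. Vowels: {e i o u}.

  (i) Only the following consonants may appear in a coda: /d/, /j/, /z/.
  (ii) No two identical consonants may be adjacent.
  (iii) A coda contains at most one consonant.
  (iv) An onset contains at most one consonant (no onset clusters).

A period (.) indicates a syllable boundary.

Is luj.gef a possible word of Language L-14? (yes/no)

luj.gef — violates constraint (i): syllable 2 coda contains /f/, which is not a licensed coda consonant → phonotactically illegal

no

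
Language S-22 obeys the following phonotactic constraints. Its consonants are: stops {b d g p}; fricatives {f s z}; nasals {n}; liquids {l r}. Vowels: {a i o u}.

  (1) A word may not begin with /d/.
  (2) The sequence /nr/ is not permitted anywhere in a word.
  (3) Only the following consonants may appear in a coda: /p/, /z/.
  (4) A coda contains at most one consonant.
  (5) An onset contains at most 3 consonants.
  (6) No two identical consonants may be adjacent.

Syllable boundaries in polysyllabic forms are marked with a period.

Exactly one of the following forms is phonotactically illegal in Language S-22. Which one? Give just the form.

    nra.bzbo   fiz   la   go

nra.bzbo

nra.bzbo — violates constraint 2: contains banned sequence /nr/ → phonotactically illegal
fiz — σ1 onset /f/, coda /z/ ok → phonotactically legal
la — σ1 onset /l/, coda /∅/ ok → phonotactically legal
go — σ1 onset /g/, coda /∅/ ok → phonotactically legal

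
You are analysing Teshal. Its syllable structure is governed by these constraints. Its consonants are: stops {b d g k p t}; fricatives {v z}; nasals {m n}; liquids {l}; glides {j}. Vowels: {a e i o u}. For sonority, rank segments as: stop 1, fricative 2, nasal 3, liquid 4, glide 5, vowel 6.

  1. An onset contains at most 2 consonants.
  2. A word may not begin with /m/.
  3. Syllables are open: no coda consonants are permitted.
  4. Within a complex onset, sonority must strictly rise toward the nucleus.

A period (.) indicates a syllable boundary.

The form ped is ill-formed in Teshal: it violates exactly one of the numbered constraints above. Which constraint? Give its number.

ped: syllable 1 coda /d/ has 1 consonant (> 0).
This is a violation of constraint 3: "Syllables are open: no coda consonants are permitted."
The remaining constraints (1, 2, 4) are satisfied.

3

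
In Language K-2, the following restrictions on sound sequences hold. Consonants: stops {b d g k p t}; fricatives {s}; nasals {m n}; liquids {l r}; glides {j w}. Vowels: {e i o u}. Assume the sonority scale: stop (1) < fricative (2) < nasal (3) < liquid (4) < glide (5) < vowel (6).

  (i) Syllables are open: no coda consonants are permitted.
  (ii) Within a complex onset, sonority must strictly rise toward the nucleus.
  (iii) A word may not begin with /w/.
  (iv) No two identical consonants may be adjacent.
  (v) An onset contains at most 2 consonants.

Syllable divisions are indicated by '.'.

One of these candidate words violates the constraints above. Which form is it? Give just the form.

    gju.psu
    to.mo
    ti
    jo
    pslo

pslo

gju.psu — σ1 onset /gj/ (1→5 rises), coda /∅/ ok; σ2 onset /ps/ (1→2 rises), coda /∅/ ok → permitted
to.mo — σ1 onset /t/, coda /∅/ ok; σ2 onset /m/, coda /∅/ ok → permitted
ti — σ1 onset /t/, coda /∅/ ok → permitted
jo — σ1 onset /j/, coda /∅/ ok → permitted
pslo — violates constraint (v): syllable 1 onset /psl/ has 3 consonants (> 2) → not permitted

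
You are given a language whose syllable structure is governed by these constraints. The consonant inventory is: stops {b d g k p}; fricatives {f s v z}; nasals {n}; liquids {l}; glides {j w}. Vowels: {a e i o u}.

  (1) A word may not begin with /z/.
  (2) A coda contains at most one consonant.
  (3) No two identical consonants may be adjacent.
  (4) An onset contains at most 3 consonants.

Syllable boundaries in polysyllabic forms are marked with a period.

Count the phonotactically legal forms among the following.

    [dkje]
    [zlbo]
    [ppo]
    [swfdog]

[dkje] — σ1 onset /dkj/ (3C), coda /∅/ ok → phonotactically legal
[zlbo] — violates constraint 1: word begins with /z/ → phonotactically illegal
[ppo] — violates constraint 3: adjacent identical consonants /pp/ → phonotactically illegal
[swfdog] — violates constraint 4: syllable 1 onset /swfd/ has 4 consonants (> 3) → phonotactically illegal
Phonotactically legal: [dkje] → 1.

1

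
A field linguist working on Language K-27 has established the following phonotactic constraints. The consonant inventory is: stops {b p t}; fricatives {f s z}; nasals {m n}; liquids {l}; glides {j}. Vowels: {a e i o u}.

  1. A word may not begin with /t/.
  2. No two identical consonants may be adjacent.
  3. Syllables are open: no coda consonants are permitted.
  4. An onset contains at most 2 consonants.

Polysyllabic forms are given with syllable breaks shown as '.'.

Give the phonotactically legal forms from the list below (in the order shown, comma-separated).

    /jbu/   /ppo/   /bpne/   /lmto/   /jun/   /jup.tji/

/jbu/ — σ1 onset /jb/ (2C), coda /∅/ ok → phonotactically legal
/ppo/ — violates constraint 2: adjacent identical consonants /pp/ → phonotactically illegal
/bpne/ — violates constraint 4: syllable 1 onset /bpn/ has 3 consonants (> 2) → phonotactically illegal
/lmto/ — violates constraint 4: syllable 1 onset /lmt/ has 3 consonants (> 2) → phonotactically illegal
/jun/ — violates constraint 3: syllable 1 coda /n/ has 1 consonant (> 0) → phonotactically illegal
/jup.tji/ — violates constraint 3: syllable 1 coda /p/ has 1 consonant (> 0) → phonotactically illegal

/jbu/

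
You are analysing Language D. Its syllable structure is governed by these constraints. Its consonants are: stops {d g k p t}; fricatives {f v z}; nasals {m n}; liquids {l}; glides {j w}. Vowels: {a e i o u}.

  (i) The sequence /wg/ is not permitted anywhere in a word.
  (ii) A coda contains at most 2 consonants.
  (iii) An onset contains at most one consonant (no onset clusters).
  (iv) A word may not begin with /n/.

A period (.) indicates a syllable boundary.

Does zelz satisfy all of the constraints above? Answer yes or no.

yes

zelz — σ1 onset /z/, coda /lz/ (2C) ok → licit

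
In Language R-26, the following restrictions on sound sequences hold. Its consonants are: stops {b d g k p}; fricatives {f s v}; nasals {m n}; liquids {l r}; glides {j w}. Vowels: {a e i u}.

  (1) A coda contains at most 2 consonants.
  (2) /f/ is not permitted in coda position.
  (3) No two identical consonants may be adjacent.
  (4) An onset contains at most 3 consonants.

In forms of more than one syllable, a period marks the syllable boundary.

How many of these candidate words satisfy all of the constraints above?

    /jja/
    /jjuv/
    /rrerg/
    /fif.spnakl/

0

/jja/ — violates constraint 3: adjacent identical consonants /jj/ → not permitted
/jjuv/ — violates constraint 3: adjacent identical consonants /jj/ → not permitted
/rrerg/ — violates constraint 3: adjacent identical consonants /rr/ → not permitted
/fif.spnakl/ — violates constraint 2: syllable 1 coda contains /f/ → not permitted
No form is permitted → 0.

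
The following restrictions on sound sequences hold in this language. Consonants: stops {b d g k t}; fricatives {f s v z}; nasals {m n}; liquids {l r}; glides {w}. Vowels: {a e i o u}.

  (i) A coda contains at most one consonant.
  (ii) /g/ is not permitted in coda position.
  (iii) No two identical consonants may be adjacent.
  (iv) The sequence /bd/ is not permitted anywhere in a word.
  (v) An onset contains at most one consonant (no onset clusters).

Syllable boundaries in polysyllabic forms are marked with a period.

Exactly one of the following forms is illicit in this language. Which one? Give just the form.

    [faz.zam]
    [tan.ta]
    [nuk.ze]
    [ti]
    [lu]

[faz.zam]

[faz.zam] — violates constraint (iii): adjacent identical consonants /zz/ → illicit
[tan.ta] — σ1 onset /t/, coda /n/ ok; σ2 onset /t/, coda /∅/ ok → licit
[nuk.ze] — σ1 onset /n/, coda /k/ ok; σ2 onset /z/, coda /∅/ ok → licit
[ti] — σ1 onset /t/, coda /∅/ ok → licit
[lu] — σ1 onset /l/, coda /∅/ ok → licit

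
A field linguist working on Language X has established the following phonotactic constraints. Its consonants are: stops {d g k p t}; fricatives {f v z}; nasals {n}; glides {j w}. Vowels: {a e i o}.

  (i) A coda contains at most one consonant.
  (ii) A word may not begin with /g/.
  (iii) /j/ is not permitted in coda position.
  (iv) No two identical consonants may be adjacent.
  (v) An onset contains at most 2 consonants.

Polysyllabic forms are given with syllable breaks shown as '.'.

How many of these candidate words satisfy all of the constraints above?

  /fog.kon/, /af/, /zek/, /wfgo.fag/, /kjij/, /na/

/fog.kon/ — σ1 onset /f/, coda /g/ ok; σ2 onset /k/, coda /n/ ok → permitted
/af/ — σ1 onset /∅/, coda /f/ ok → permitted
/zek/ — σ1 onset /z/, coda /k/ ok → permitted
/wfgo.fag/ — violates constraint (v): syllable 1 onset /wfg/ has 3 consonants (> 2) → not permitted
/kjij/ — violates constraint (iii): syllable 1 coda contains /j/ → not permitted
/na/ — σ1 onset /n/, coda /∅/ ok → permitted
Permitted: /fog.kon/, /af/, /zek/, /na/ → 4.

4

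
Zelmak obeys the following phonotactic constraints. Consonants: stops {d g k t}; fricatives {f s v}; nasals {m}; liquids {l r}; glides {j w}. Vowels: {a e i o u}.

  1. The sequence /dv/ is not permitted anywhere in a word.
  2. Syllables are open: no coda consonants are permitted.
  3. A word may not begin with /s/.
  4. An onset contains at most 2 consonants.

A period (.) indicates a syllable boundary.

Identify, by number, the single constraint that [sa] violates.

[sa]: word begins with /s/.
This is a violation of constraint 3: "A word may not begin with /s/."
The remaining constraints (1, 2, 4) are satisfied.

3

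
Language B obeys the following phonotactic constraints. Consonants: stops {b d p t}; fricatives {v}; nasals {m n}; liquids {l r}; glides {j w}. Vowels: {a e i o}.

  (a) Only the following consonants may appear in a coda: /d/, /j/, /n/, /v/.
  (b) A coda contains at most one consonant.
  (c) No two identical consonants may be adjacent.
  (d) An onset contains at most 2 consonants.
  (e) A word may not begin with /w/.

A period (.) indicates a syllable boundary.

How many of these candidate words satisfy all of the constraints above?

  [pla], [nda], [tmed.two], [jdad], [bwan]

5

[pla] — σ1 onset /pl/ (2C), coda /∅/ ok → licit
[nda] — σ1 onset /nd/ (2C), coda /∅/ ok → licit
[tmed.two] — σ1 onset /tm/ (2C), coda /d/ ok; σ2 onset /tw/ (2C), coda /∅/ ok → licit
[jdad] — σ1 onset /jd/ (2C), coda /d/ ok → licit
[bwan] — σ1 onset /bw/ (2C), coda /n/ ok → licit
Licit: [pla], [nda], [tmed.two], [jdad], [bwan] → 5.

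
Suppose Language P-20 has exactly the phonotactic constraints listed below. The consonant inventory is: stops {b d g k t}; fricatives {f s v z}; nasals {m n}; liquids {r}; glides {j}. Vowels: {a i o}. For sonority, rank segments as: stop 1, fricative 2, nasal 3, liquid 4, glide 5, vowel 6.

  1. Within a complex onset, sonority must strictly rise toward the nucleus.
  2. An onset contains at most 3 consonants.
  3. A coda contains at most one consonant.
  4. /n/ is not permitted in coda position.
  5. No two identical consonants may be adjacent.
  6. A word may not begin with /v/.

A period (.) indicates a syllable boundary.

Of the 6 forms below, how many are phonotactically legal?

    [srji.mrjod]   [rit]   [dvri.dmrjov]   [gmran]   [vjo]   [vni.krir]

2

[srji.mrjod] — σ1 onset /srj/ (2→4→5 rises), coda /∅/ ok; σ2 onset /mrj/ (3→4→5 rises), coda /d/ ok → phonotactically legal
[rit] — σ1 onset /r/, coda /t/ ok → phonotactically legal
[dvri.dmrjov] — violates constraint 2: syllable 2 onset /dmrj/ has 4 consonants (> 3) → phonotactically illegal
[gmran] — violates constraint 4: syllable 1 coda contains /n/ → phonotactically illegal
[vjo] — violates constraint 6: word begins with /v/ → phonotactically illegal
[vni.krir] — violates constraint 6: word begins with /v/ → phonotactically illegal
Phonotactically legal: [srji.mrjod], [rit] → 2.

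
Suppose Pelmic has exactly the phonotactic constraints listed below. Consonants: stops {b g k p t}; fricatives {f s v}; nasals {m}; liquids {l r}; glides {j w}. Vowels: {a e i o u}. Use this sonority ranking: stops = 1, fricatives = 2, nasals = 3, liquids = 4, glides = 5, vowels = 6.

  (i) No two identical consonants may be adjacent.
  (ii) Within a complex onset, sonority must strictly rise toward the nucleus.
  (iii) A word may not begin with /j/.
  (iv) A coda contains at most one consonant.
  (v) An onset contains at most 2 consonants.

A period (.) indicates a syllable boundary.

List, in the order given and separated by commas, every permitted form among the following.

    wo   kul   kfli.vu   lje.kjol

wo — σ1 onset /w/, coda /∅/ ok → permitted
kul — σ1 onset /k/, coda /l/ ok → permitted
kfli.vu — violates constraint (v): syllable 1 onset /kfl/ has 3 consonants (> 2) → not permitted
lje.kjol — σ1 onset /lj/ (4→5 rises), coda /∅/ ok; σ2 onset /kj/ (1→5 rises), coda /l/ ok → permitted

wo, kul, lje.kjol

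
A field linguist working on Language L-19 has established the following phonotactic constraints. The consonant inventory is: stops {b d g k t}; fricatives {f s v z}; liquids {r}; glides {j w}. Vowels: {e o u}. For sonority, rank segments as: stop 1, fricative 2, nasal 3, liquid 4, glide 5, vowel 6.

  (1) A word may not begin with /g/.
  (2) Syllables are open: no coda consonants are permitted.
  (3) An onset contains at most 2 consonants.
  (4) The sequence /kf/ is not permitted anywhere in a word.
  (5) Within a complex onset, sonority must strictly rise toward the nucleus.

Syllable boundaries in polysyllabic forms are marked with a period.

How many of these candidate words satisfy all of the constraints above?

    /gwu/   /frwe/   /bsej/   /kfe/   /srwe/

/gwu/ — violates constraint 1: word begins with /g/ → not permitted
/frwe/ — violates constraint 3: syllable 1 onset /frw/ has 3 consonants (> 2) → not permitted
/bsej/ — violates constraint 2: syllable 1 coda /j/ has 1 consonant (> 0) → not permitted
/kfe/ — violates constraint 4: contains banned sequence /kf/ → not permitted
/srwe/ — violates constraint 3: syllable 1 onset /srw/ has 3 consonants (> 2) → not permitted
No form is permitted → 0.

0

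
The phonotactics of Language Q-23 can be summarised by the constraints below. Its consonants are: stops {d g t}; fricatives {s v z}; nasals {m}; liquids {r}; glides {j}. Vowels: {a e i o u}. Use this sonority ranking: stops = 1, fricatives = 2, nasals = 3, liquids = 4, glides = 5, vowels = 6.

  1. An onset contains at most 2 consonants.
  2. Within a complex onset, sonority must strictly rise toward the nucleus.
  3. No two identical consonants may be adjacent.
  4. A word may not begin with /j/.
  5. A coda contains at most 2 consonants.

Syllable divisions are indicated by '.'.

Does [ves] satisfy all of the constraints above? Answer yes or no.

[ves] — σ1 onset /v/, coda /s/ ok → permitted

yes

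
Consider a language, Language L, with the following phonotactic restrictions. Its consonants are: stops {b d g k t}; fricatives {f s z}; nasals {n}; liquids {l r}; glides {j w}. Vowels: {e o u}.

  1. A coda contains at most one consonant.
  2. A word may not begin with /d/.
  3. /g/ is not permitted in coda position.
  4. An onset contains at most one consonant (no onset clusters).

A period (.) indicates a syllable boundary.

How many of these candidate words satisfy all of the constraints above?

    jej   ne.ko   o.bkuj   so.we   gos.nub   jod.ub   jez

6

jej — σ1 onset /j/, coda /j/ ok → licit
ne.ko — σ1 onset /n/, coda /∅/ ok; σ2 onset /k/, coda /∅/ ok → licit
o.bkuj — violates constraint 4: syllable 2 onset /bk/ has 2 consonants (> 1) → illicit
so.we — σ1 onset /s/, coda /∅/ ok; σ2 onset /w/, coda /∅/ ok → licit
gos.nub — σ1 onset /g/, coda /s/ ok; σ2 onset /n/, coda /b/ ok → licit
jod.ub — σ1 onset /j/, coda /d/ ok; σ2 onset /∅/, coda /b/ ok → licit
jez — σ1 onset /j/, coda /z/ ok → licit
Licit: jej, ne.ko, so.we, gos.nub, jod.ub, jez → 6.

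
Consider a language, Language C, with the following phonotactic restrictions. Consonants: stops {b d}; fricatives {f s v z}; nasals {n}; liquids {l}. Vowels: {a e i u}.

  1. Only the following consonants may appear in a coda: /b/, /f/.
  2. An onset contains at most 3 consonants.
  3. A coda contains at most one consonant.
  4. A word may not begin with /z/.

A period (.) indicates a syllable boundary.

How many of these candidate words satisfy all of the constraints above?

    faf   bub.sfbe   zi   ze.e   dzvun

2

faf — σ1 onset /f/, coda /f/ ok → licit
bub.sfbe — σ1 onset /b/, coda /b/ ok; σ2 onset /sfb/ (3C), coda /∅/ ok → licit
zi — violates constraint 4: word begins with /z/ → illicit
ze.e — violates constraint 4: word begins with /z/ → illicit
dzvun — violates constraint 1: syllable 1 coda contains /n/, which is not a licensed coda consonant → illicit
Licit: faf, bub.sfbe → 2.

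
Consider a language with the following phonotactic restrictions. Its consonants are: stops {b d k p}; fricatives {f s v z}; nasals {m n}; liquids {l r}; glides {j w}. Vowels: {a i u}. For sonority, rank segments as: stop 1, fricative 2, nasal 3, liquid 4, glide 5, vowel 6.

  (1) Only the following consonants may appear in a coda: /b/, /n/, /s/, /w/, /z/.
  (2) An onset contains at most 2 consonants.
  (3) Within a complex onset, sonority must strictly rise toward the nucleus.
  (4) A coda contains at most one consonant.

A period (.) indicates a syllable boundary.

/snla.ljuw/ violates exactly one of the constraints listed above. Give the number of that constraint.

2

/snla.ljuw/: syllable 1 onset /snl/ has 3 consonants (> 2).
This is a violation of constraint 2: "An onset contains at most 2 consonants."
The remaining constraints (1, 3, 4) are satisfied.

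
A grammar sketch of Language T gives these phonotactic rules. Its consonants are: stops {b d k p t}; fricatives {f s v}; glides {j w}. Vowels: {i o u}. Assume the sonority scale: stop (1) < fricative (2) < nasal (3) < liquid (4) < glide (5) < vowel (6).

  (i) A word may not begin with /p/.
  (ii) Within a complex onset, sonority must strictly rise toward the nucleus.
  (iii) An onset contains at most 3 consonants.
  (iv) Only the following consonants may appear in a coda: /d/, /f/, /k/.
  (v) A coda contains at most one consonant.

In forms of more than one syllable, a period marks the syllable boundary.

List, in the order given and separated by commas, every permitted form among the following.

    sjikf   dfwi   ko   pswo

dfwi, ko

sjikf — violates constraint (v): syllable 1 coda /kf/ has 2 consonants (> 1) → not permitted
dfwi — σ1 onset /dfw/ (1→2→5 rises), coda /∅/ ok → permitted
ko — σ1 onset /k/, coda /∅/ ok → permitted
pswo — violates constraint (i): word begins with /p/ → not permitted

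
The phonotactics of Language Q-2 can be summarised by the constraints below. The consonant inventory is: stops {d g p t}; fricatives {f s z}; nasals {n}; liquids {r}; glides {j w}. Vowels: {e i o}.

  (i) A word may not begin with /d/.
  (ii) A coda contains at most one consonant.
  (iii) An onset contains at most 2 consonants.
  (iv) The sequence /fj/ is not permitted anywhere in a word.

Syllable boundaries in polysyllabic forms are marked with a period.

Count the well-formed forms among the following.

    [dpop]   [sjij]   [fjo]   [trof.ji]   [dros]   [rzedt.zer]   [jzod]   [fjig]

2

[dpop] — violates constraint (i): word begins with /d/ → ill-formed
[sjij] — σ1 onset /sj/ (2C), coda /j/ ok → well-formed
[fjo] — violates constraint (iv): contains banned sequence /fj/ → ill-formed
[trof.ji] — violates constraint (iv): contains banned sequence /fj/ → ill-formed
[dros] — violates constraint (i): word begins with /d/ → ill-formed
[rzedt.zer] — violates constraint (ii): syllable 1 coda /dt/ has 2 consonants (> 1) → ill-formed
[jzod] — σ1 onset /jz/ (2C), coda /d/ ok → well-formed
[fjig] — violates constraint (iv): contains banned sequence /fj/ → ill-formed
Well-formed: [sjij], [jzod] → 2.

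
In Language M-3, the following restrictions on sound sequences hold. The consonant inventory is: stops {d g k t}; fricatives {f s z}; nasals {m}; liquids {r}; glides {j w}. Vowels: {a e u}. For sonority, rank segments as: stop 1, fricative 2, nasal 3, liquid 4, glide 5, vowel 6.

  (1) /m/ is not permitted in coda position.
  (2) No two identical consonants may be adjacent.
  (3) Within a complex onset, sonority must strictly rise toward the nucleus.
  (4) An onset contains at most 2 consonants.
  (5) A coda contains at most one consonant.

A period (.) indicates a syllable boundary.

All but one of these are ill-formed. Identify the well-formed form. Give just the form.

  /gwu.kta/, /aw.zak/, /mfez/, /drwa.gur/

/aw.zak/

/gwu.kta/ — violates constraint 3: syllable 2 onset /kt/: /k/ (stop, 1) → /t/ (stop, 1) does not rise → ill-formed
/aw.zak/ — σ1 onset /∅/, coda /w/ ok; σ2 onset /z/, coda /k/ ok → well-formed
/mfez/ — violates constraint 3: syllable 1 onset /mf/: /m/ (nasal, 3) → /f/ (fricative, 2) does not rise → ill-formed
/drwa.gur/ — violates constraint 4: syllable 1 onset /drw/ has 3 consonants (> 2) → ill-formed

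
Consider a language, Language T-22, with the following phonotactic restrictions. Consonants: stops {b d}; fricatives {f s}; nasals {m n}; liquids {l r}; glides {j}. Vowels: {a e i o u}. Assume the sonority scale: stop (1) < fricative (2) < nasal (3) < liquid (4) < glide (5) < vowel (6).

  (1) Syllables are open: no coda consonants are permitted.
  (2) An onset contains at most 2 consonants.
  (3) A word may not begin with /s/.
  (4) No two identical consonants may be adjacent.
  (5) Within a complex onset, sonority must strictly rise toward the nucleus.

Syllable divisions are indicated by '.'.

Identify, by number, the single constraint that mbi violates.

mbi: syllable 1 onset /mb/: /m/ (nasal, 3) → /b/ (stop, 1) does not rise.
This is a violation of constraint 5: "Within a complex onset, sonority must strictly rise toward the nucleus."
The remaining constraints (1, 2, 3, 4) are satisfied.

5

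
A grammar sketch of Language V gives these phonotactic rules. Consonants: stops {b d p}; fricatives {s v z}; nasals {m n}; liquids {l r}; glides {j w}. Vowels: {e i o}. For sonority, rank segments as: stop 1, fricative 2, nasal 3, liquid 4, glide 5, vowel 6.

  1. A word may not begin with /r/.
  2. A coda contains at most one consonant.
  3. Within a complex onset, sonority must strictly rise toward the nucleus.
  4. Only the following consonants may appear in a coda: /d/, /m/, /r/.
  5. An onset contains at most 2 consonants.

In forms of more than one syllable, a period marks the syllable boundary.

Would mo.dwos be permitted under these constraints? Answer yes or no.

no

mo.dwos — violates constraint 4: syllable 2 coda contains /s/, which is not a licensed coda consonant → not permitted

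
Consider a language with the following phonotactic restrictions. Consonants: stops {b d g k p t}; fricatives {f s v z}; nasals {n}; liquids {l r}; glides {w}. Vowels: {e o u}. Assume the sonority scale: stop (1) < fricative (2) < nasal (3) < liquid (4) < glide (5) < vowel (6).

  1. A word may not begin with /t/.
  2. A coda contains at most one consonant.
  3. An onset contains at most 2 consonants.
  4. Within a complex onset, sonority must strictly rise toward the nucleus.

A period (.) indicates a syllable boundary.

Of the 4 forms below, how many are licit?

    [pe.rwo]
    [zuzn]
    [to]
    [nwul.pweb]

[pe.rwo] — σ1 onset /p/, coda /∅/ ok; σ2 onset /rw/ (4→5 rises), coda /∅/ ok → licit
[zuzn] — violates constraint 2: syllable 1 coda /zn/ has 2 consonants (> 1) → illicit
[to] — violates constraint 1: word begins with /t/ → illicit
[nwul.pweb] — σ1 onset /nw/ (3→5 rises), coda /l/ ok; σ2 onset /pw/ (1→5 rises), coda /b/ ok → licit
Licit: [pe.rwo], [nwul.pweb] → 2.

2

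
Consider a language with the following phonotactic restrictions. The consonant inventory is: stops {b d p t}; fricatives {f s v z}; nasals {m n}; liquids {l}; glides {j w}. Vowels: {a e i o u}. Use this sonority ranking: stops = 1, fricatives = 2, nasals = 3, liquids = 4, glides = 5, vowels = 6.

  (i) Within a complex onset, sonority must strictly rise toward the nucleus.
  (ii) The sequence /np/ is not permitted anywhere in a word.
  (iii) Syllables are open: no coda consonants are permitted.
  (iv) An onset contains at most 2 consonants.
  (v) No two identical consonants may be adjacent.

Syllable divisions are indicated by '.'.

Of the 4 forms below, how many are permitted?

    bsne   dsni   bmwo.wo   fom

bsne — violates constraint (iv): syllable 1 onset /bsn/ has 3 consonants (> 2) → not permitted
dsni — violates constraint (iv): syllable 1 onset /dsn/ has 3 consonants (> 2) → not permitted
bmwo.wo — violates constraint (iv): syllable 1 onset /bmw/ has 3 consonants (> 2) → not permitted
fom — violates constraint (iii): syllable 1 coda /m/ has 1 consonant (> 0) → not permitted
No form is permitted → 0.

0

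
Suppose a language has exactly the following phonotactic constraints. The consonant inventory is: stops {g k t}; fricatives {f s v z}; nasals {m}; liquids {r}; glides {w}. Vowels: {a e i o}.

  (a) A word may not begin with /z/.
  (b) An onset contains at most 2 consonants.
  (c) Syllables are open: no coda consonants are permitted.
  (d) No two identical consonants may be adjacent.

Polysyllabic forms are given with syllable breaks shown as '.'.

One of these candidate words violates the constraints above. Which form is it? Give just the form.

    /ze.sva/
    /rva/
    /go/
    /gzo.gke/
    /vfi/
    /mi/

/ze.sva/

/ze.sva/ — violates constraint (a): word begins with /z/ → ill-formed
/rva/ — σ1 onset /rv/ (2C), coda /∅/ ok → well-formed
/go/ — σ1 onset /g/, coda /∅/ ok → well-formed
/gzo.gke/ — σ1 onset /gz/ (2C), coda /∅/ ok; σ2 onset /gk/ (2C), coda /∅/ ok → well-formed
/vfi/ — σ1 onset /vf/ (2C), coda /∅/ ok → well-formed
/mi/ — σ1 onset /m/, coda /∅/ ok → well-formed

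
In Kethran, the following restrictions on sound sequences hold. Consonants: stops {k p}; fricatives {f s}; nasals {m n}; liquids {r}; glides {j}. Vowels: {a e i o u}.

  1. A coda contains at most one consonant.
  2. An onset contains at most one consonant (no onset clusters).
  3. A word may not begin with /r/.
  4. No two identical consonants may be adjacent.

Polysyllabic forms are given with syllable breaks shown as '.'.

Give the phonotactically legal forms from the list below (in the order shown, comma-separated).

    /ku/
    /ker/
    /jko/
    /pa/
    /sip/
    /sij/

/ku/, /ker/, /pa/, /sip/, /sij/

/ku/ — σ1 onset /k/, coda /∅/ ok → phonotactically legal
/ker/ — σ1 onset /k/, coda /r/ ok → phonotactically legal
/jko/ — violates constraint 2: syllable 1 onset /jk/ has 2 consonants (> 1) → phonotactically illegal
/pa/ — σ1 onset /p/, coda /∅/ ok → phonotactically legal
/sip/ — σ1 onset /s/, coda /p/ ok → phonotactically legal
/sij/ — σ1 onset /s/, coda /j/ ok → phonotactically legal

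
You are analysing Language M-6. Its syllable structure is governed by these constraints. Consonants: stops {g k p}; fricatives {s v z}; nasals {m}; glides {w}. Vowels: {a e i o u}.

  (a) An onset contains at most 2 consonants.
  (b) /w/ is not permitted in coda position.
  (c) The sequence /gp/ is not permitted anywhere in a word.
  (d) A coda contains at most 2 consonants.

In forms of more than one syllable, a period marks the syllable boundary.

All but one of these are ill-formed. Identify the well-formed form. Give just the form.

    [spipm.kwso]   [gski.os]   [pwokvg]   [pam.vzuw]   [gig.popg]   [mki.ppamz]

[spipm.kwso] — violates constraint (a): syllable 2 onset /kws/ has 3 consonants (> 2) → ill-formed
[gski.os] — violates constraint (a): syllable 1 onset /gsk/ has 3 consonants (> 2) → ill-formed
[pwokvg] — violates constraint (d): syllable 1 coda /kvg/ has 3 consonants (> 2) → ill-formed
[pam.vzuw] — violates constraint (b): syllable 2 coda contains /w/ → ill-formed
[gig.popg] — violates constraint (c): contains banned sequence /gp/ → ill-formed
[mki.ppamz] — σ1 onset /mk/ (2C), coda /∅/ ok; σ2 onset /pp/ (2C), coda /mz/ (2C) ok → well-formed

[mki.ppamz]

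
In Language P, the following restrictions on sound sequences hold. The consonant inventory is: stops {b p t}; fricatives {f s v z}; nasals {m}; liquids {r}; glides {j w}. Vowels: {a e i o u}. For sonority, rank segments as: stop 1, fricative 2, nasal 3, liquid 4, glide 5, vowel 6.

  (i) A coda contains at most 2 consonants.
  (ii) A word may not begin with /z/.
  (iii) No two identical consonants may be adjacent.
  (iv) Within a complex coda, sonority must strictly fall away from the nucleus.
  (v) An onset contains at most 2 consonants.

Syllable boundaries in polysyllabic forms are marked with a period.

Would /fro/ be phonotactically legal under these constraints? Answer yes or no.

yes

/fro/ — σ1 onset /fr/ (2C), coda /∅/ ok → phonotactically legal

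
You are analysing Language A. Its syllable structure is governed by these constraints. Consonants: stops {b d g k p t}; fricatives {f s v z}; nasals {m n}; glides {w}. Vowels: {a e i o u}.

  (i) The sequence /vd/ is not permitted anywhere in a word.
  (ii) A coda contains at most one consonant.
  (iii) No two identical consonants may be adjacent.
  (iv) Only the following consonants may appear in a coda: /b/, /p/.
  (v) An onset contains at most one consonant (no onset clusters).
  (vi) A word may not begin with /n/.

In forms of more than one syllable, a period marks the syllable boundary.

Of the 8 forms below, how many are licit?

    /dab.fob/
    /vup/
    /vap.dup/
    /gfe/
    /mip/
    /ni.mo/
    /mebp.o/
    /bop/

5

/dab.fob/ — σ1 onset /d/, coda /b/ ok; σ2 onset /f/, coda /b/ ok → licit
/vup/ — σ1 onset /v/, coda /p/ ok → licit
/vap.dup/ — σ1 onset /v/, coda /p/ ok; σ2 onset /d/, coda /p/ ok → licit
/gfe/ — violates constraint (v): syllable 1 onset /gf/ has 2 consonants (> 1) → illicit
/mip/ — σ1 onset /m/, coda /p/ ok → licit
/ni.mo/ — violates constraint (vi): word begins with /n/ → illicit
/mebp.o/ — violates constraint (ii): syllable 1 coda /bp/ has 2 consonants (> 1) → illicit
/bop/ — σ1 onset /b/, coda /p/ ok → licit
Licit: /dab.fob/, /vup/, /vap.dup/, /mip/, /bop/ → 5.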